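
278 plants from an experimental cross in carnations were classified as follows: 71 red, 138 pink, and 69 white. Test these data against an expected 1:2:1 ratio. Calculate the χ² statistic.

Expected counts for N = 278 under a 1:2:1 ratio (total parts = 4):
  red: 278 × 1/4 = 69.5
  pink: 278 × 2/4 = 139
  white: 278 × 1/4 = 69.5
χ² = Σ (O − E)² / E
  red: (71 − 69.5)² / 69.5 = 0.0324
  pink: (138 − 139)² / 139 = 0.0072
  white: (69 − 69.5)² / 69.5 = 0.0036
χ² = 0.0324 + 0.0072 + 0.0036 = 0.0432 ≈ 0.043

0.043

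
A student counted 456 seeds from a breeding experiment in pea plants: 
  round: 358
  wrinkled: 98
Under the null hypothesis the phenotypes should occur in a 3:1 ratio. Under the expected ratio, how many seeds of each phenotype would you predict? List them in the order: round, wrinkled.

Under the 3:1 hypothesis (Σ ratio = 4, N = 456):
  round: 456 × 3/4 = 342
  wrinkled: 456 × 1/4 = 114

342, 114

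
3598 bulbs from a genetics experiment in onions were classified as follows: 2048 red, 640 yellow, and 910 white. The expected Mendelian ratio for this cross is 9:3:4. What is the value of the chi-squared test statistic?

Expected counts for N = 3598 under a 9:3:4 ratio (total parts = 16):
  red: 3598 × 9/16 = 2023.875
  yellow: 3598 × 3/16 = 674.625
  white: 3598 × 4/16 = 899.5
χ² = Σ (O − E)² / E
  red: (2048 − 2023.875)² / 2023.875 = 0.2876
  yellow: (640 − 674.625)² / 674.625 = 1.7771
  white: (910 − 899.5)² / 899.5 = 0.1226
χ² = 0.2876 + 1.7771 + 0.1226 = 2.1873 ≈ 2.187

2.187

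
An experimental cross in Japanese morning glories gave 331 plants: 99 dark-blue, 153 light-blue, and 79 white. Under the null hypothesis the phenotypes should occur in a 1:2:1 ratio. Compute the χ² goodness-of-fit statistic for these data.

4.305

Expected counts for N = 331 under a 1:2:1 ratio (total parts = 4):
  dark-blue: 331 × 1/4 = 82.75
  light-blue: 331 × 2/4 = 165.5
  white: 331 × 1/4 = 82.75
χ² = Σ (O − E)² / E
  dark-blue: (99 − 82.75)² / 82.75 = 3.1911
  light-blue: (153 − 165.5)² / 165.5 = 0.9441
  white: (79 − 82.75)² / 82.75 = 0.1699
χ² = 3.1911 + 0.9441 + 0.1699 = 4.3051 ≈ 4.305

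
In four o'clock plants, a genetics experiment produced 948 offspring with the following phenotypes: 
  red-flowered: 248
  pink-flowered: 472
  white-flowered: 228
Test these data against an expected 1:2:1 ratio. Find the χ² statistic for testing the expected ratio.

0.861

Total ratio parts = 4. Expected numbers out of 948:
  red-flowered: 948 × 1/4 = 237
  pink-flowered: 948 × 2/4 = 474
  white-flowered: 948 × 1/4 = 237
χ² = Σ (O − E)² / E
  red-flowered: (248 − 237)² / 237 = 0.5105
  pink-flowered: (472 − 474)² / 474 = 0.0084
  white-flowered: (228 − 237)² / 237 = 0.3418
χ² = 0.5105 + 0.0084 + 0.3418 = 0.8607 ≈ 0.861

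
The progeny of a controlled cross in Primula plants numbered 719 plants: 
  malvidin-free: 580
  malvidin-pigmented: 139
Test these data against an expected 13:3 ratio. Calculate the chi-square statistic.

0.160

Expected counts for N = 719 under a 13:3 ratio (total parts = 16):
  malvidin-free: 719 × 13/16 = 584.1875
  malvidin-pigmented: 719 × 3/16 = 134.8125
χ² = Σ (O − E)² / E
  malvidin-free: (580 − 584.1875)² / 584.1875 = 0.0300
  malvidin-pigmented: (139 − 134.8125)² / 134.8125 = 0.1301
χ² = 0.0300 + 0.1301 = 0.1601 ≈ 0.160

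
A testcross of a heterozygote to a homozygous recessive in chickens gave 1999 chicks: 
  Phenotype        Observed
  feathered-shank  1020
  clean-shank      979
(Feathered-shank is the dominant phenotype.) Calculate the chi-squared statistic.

0.841

A testcross of a heterozygote (Aa × aa) gives a 1:1 phenotypic ratio.
Total ratio parts = 2. Expected numbers out of 1999:
  feathered-shank: 1999 × 1/2 = 999.5
  clean-shank: 1999 × 1/2 = 999.5
χ² = Σ (O − E)² / E
  feathered-shank: (1020 − 999.5)² / 999.5 = 0.4205
  clean-shank: (979 − 999.5)² / 999.5 = 0.4205
χ² = 0.4205 + 0.4205 = 0.841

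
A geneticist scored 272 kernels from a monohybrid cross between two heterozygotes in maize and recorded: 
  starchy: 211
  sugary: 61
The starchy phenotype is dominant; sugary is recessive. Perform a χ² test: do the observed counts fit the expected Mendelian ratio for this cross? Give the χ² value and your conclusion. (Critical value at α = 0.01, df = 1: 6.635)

For a monohybrid cross between heterozygotes with complete dominance, the expected phenotypic ratio is 3:1.
Total ratio parts = 4. Expected numbers out of 272:
  starchy: 272 × 3/4 = 204
  sugary: 272 × 1/4 = 68
χ² = Σ (O − E)² / E
  starchy: (211 − 204)² / 204 = 0.2402
  sugary: (61 − 68)² / 68 = 0.7206
χ² = 0.2402 + 0.7206 = 0.9608 ≈ 0.961
Degrees of freedom = 2 − 1 = 1; critical value at α = 0.01 is 6.635.
Since 0.961 < 6.635, we fail to reject the null hypothesis — the data are consistent with the 3:1 ratio.

0.961; consistent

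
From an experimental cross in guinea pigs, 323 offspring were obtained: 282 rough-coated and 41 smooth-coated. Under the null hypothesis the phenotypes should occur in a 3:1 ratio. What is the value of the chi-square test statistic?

26.090

Expected counts for N = 323 under a 3:1 ratio (total parts = 4):
  rough-coated: 323 × 3/4 = 242.25
  smooth-coated: 323 × 1/4 = 80.75
χ² = Σ (O − E)² / E
  rough-coated: (282 − 242.25)² / 242.25 = 6.5224
  smooth-coated: (41 − 80.75)² / 80.75 = 19.5673
χ² = 6.5224 + 19.5673 = 26.0897 ≈ 26.090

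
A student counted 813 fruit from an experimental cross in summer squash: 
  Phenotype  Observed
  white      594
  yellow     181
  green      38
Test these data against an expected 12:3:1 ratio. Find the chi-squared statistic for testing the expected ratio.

8.989

Expected counts for N = 813 under a 12:3:1 ratio (total parts = 16):
  white: 813 × 12/16 = 609.75
  yellow: 813 × 3/16 = 152.4375
  green: 813 × 1/16 = 50.8125
χ² = Σ (O − E)² / E
  white: (594 − 609.75)² / 609.75 = 0.4068
  yellow: (181 − 152.4375)² / 152.4375 = 5.3518
  green: (38 − 50.8125)² / 50.8125 = 3.2307
χ² = 0.4068 + 5.3518 + 3.2307 = 8.9893 ≈ 8.989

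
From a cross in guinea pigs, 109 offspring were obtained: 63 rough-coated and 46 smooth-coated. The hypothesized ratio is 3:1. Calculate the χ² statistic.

Total ratio parts = 4. Expected numbers out of 109:
  rough-coated: 109 × 3/4 = 81.75
  smooth-coated: 109 × 1/4 = 27.25
χ² = Σ (O − E)² / E
  rough-coated: (63 − 81.75)² / 81.75 = 4.3005
  smooth-coated: (46 − 27.25)² / 27.25 = 12.9014
χ² = 4.3005 + 12.9014 = 17.2019 ≈ 17.202

17.202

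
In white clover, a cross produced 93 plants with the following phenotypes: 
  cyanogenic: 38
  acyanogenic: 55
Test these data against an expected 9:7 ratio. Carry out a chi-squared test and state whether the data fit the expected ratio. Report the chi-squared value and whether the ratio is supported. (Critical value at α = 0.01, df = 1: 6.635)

The 9:7 ratio has 16 parts, so with N = 93 the expected counts are:
  cyanogenic: 93 × 9/16 = 52.3125
  acyanogenic: 93 × 7/16 = 40.6875
χ² = Σ (O − E)² / E
  cyanogenic: (38 − 52.3125)² / 52.3125 = 3.9158
  acyanogenic: (55 − 40.6875)² / 40.6875 = 5.0347
χ² = 3.9158 + 5.0347 = 8.9505 ≈ 8.951
Degrees of freedom = 2 − 1 = 1; critical value at α = 0.01 is 6.635.
Since 8.951 > 6.635, we reject the null hypothesis — the data do not fit the 9:7 ratio.

8.951; not consistent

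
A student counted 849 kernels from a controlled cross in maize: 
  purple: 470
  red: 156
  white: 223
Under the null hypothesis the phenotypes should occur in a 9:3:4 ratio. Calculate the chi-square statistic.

Under the 9:3:4 hypothesis (Σ ratio = 16, N = 849):
  purple: 849 × 9/16 = 477.5625
  red: 849 × 3/16 = 159.1875
  white: 849 × 4/16 = 212.25
χ² = Σ (O − E)² / E
  purple: (470 − 477.5625)² / 477.5625 = 0.1198
  red: (156 − 159.1875)² / 159.1875 = 0.0638
  white: (223 − 212.25)² / 212.25 = 0.5445
χ² = 0.1198 + 0.0638 + 0.5445 = 0.7281 ≈ 0.728

0.728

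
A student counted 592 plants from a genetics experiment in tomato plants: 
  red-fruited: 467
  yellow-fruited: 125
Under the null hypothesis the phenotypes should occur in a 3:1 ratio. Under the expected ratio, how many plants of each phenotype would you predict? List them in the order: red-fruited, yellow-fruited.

444, 148

Expected counts for N = 592 under a 3:1 ratio (total parts = 4):
  red-fruited: 592 × 3/4 = 444
  yellow-fruited: 592 × 1/4 = 148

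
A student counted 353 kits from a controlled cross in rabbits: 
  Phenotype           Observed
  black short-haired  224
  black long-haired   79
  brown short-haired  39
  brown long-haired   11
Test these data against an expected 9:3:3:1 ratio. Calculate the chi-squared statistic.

Under the 9:3:3:1 hypothesis (Σ ratio = 16, N = 353):
  black short-haired: 353 × 9/16 = 198.5625
  black long-haired: 353 × 3/16 = 66.1875
  brown short-haired: 353 × 3/16 = 66.1875
  brown long-haired: 353 × 1/16 = 22.0625
χ² = Σ (O − E)² / E
  black short-haired: (224 − 198.5625)² / 198.5625 = 3.2588
  black long-haired: (79 − 66.1875)² / 66.1875 = 2.4802
  brown short-haired: (39 − 66.1875)² / 66.1875 = 11.1677
  brown long-haired: (11 − 22.0625)² / 22.0625 = 5.5469
χ² = 3.2588 + 2.4802 + 11.1677 + 5.5469 = 22.4536 ≈ 22.454

22.454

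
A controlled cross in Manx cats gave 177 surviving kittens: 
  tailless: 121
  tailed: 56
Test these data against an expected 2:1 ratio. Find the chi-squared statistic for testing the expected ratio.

The 2:1 ratio has 3 parts, so with N = 177 the expected counts are:
  tailless: 177 × 2/3 = 118
  tailed: 177 × 1/3 = 59
χ² = Σ (O − E)² / E
  tailless: (121 − 118)² / 118 = 0.0763
  tailed: (56 − 59)² / 59 = 0.1525
χ² = 0.0763 + 0.1525 = 0.2288 ≈ 0.229

0.229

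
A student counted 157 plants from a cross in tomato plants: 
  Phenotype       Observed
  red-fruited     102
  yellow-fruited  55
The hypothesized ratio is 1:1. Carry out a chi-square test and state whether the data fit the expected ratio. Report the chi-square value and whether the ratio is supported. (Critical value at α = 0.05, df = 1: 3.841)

14.070; not consistent

Under the 1:1 hypothesis (Σ ratio = 2, N = 157):
  red-fruited: 157 × 1/2 = 78.5
  yellow-fruited: 157 × 1/2 = 78.5
χ² = Σ (O − E)² / E
  red-fruited: (102 − 78.5)² / 78.5 = 7.0350
  yellow-fruited: (55 − 78.5)² / 78.5 = 7.0350
χ² = 7.0350 + 7.0350 = 14.070
Degrees of freedom = 2 − 1 = 1; critical value at α = 0.05 is 3.841.
Since 14.070 > 3.841, we reject the null hypothesis — the data do not fit the 1:1 ratio.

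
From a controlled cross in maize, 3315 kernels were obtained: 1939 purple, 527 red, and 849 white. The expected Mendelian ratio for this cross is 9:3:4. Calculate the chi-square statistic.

17.843

The 9:3:4 ratio has 16 parts, so with N = 3315 the expected counts are:
  purple: 3315 × 9/16 = 1864.6875
  red: 3315 × 3/16 = 621.5625
  white: 3315 × 4/16 = 828.75
χ² = Σ (O − E)² / E
  purple: (1939 − 1864.6875)² / 1864.6875 = 2.9615
  red: (527 − 621.5625)² / 621.5625 = 14.3864
  white: (849 − 828.75)² / 828.75 = 0.4948
χ² = 2.9615 + 14.3864 + 0.4948 = 17.8427 ≈ 17.843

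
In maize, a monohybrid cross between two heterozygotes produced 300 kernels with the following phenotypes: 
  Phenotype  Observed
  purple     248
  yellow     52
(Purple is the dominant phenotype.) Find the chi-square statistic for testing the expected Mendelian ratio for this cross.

9.404

For a monohybrid cross between heterozygotes with complete dominance, the expected phenotypic ratio is 3:1.
The 3:1 ratio has 4 parts, so with N = 300 the expected counts are:
  purple: 300 × 3/4 = 225
  yellow: 300 × 1/4 = 75
χ² = Σ (O − E)² / E
  purple: (248 − 225)² / 225 = 2.3511
  yellow: (52 − 75)² / 75 = 7.0533
χ² = 2.3511 + 7.0533 = 9.4044 ≈ 9.404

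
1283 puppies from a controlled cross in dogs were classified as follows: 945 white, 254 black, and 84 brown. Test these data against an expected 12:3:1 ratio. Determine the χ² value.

Under the 12:3:1 hypothesis (Σ ratio = 16, N = 1283):
  white: 1283 × 12/16 = 962.25
  black: 1283 × 3/16 = 240.5625
  brown: 1283 × 1/16 = 80.1875
χ² = Σ (O − E)² / E
  white: (945 − 962.25)² / 962.25 = 0.3092
  black: (254 − 240.5625)² / 240.5625 = 0.7506
  brown: (84 − 80.1875)² / 80.1875 = 0.1813
χ² = 0.3092 + 0.7506 + 0.1813 = 1.2411 ≈ 1.241

1.241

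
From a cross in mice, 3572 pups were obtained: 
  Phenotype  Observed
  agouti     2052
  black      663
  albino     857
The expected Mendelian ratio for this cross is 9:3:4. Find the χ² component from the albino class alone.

1.451

The 9:3:4 ratio has 16 parts, so with N = 3572 the expected counts are:
  agouti: 3572 × 9/16 = 2009.25
  black: 3572 × 3/16 = 669.75
  albino: 3572 × 4/16 = 893
Contribution of albino: (857 − 893)² / 893 = 1.4513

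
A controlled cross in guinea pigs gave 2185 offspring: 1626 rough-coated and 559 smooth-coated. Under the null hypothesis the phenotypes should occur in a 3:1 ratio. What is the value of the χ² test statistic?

0.397

Expected counts for N = 2185 under a 3:1 ratio (total parts = 4):
  rough-coated: 2185 × 3/4 = 1638.75
  smooth-coated: 2185 × 1/4 = 546.25
χ² = Σ (O − E)² / E
  rough-coated: (1626 − 1638.75)² / 1638.75 = 0.0992
  smooth-coated: (559 − 546.25)² / 546.25 = 0.2976
χ² = 0.0992 + 0.2976 = 0.3968 ≈ 0.397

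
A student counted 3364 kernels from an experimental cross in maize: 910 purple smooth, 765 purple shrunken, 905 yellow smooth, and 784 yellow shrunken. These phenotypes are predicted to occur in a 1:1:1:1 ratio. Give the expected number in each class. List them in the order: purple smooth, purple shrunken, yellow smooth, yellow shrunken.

Expected counts for N = 3364 under a 1:1:1:1 ratio (total parts = 4):
  purple smooth: 3364 × 1/4 = 841
  purple shrunken: 3364 × 1/4 = 841
  yellow smooth: 3364 × 1/4 = 841
  yellow shrunken: 3364 × 1/4 = 841

841, 841, 841, 841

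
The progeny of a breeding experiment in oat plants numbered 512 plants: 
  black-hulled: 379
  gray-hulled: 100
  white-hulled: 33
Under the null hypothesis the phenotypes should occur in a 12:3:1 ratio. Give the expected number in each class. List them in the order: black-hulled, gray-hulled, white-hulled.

384, 96, 32

Expected counts for N = 512 under a 12:3:1 ratio (total parts = 16):
  black-hulled: 512 × 12/16 = 384
  gray-hulled: 512 × 3/16 = 96
  white-hulled: 512 × 1/16 = 32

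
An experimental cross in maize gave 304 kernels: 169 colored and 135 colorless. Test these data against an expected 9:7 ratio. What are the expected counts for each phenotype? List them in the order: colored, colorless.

The 9:7 ratio has 16 parts, so with N = 304 the expected counts are:
  colored: 304 × 9/16 = 171
  colorless: 304 × 7/16 = 133

171, 133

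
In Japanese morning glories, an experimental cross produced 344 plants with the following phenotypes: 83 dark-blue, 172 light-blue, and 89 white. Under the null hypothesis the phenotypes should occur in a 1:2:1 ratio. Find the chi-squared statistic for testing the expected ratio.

0.209

Under the 1:2:1 hypothesis (Σ ratio = 4, N = 344):
  dark-blue: 344 × 1/4 = 86
  light-blue: 344 × 2/4 = 172
  white: 344 × 1/4 = 86
χ² = Σ (O − E)² / E
  dark-blue: (83 − 86)² / 86 = 0.1047
  light-blue: (172 − 172)² / 172 = 0.0000
  white: (89 − 86)² / 86 = 0.1047
χ² = 0.1047 + 0.0000 + 0.1047 = 0.2094 ≈ 0.209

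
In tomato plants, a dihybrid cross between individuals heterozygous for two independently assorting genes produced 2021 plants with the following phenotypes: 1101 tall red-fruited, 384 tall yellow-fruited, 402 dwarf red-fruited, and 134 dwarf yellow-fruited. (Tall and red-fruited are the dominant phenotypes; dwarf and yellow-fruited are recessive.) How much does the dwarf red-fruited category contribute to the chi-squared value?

A dihybrid F₂ with independent assortment and complete dominance at both loci gives a 9:3:3:1 phenotypic ratio.
The 9:3:3:1 ratio has 16 parts, so with N = 2021 the expected counts are:
  tall red-fruited: 2021 × 9/16 = 1136.8125
  tall yellow-fruited: 2021 × 3/16 = 378.9375
  dwarf red-fruited: 2021 × 3/16 = 378.9375
  dwarf yellow-fruited: 2021 × 1/16 = 126.3125
Contribution of dwarf red-fruited: (402 − 378.9375)² / 378.9375 = 1.4036

1.404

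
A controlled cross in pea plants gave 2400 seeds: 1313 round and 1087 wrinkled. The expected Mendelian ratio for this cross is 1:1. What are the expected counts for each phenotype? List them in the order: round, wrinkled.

1200, 1200

Total ratio parts = 2. Expected numbers out of 2400:
  round: 2400 × 1/2 = 1200
  wrinkled: 2400 × 1/2 = 1200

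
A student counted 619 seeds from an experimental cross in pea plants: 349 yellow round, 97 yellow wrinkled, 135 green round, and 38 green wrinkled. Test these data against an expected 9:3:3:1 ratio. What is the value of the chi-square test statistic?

The 9:3:3:1 ratio has 16 parts, so with N = 619 the expected counts are:
  yellow round: 619 × 9/16 = 348.1875
  yellow wrinkled: 619 × 3/16 = 116.0625
  green round: 619 × 3/16 = 116.0625
  green wrinkled: 619 × 1/16 = 38.6875
χ² = Σ (O − E)² / E
  yellow round: (349 − 348.1875)² / 348.1875 = 0.0019
  yellow wrinkled: (97 − 116.0625)² / 116.0625 = 3.1309
  green round: (135 − 116.0625)² / 116.0625 = 3.0900
  green wrinkled: (38 − 38.6875)² / 38.6875 = 0.0122
χ² = 0.0019 + 3.1309 + 3.0900 + 0.0122 = 6.235

6.235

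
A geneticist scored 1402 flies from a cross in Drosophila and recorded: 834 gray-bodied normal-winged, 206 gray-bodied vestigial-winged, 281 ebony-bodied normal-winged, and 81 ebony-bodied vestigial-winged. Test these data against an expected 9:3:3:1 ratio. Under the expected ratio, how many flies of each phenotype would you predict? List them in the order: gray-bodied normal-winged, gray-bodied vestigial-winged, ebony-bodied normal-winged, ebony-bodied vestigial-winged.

788.625, 262.875, 262.875, 87.625

Under the 9:3:3:1 hypothesis (Σ ratio = 16, N = 1402):
  gray-bodied normal-winged: 1402 × 9/16 = 788.625
  gray-bodied vestigial-winged: 1402 × 3/16 = 262.875
  ebony-bodied normal-winged: 1402 × 3/16 = 262.875
  ebony-bodied vestigial-winged: 1402 × 1/16 = 87.625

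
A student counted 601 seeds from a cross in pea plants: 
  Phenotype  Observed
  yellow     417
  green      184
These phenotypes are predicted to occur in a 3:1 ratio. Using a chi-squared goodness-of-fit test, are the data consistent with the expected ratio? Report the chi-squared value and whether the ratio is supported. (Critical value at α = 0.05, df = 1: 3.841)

The 3:1 ratio has 4 parts, so with N = 601 the expected counts are:
  yellow: 601 × 3/4 = 450.75
  green: 601 × 1/4 = 150.25
χ² = Σ (O − E)² / E
  yellow: (417 − 450.75)² / 450.75 = 2.5270
  green: (184 − 150.25)² / 150.25 = 7.5811
χ² = 2.5270 + 7.5811 = 10.1081 ≈ 10.108
Degrees of freedom = 2 − 1 = 1; critical value at α = 0.05 is 3.841.
Since 10.108 > 3.841, we reject the null hypothesis — the data do not fit the 3:1 ratio.

10.108; not consistent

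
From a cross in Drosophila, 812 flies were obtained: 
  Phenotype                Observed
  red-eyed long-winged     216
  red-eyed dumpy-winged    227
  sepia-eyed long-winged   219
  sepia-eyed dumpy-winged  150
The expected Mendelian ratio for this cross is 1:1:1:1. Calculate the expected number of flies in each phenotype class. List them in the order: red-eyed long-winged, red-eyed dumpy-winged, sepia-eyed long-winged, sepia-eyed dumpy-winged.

Total ratio parts = 4. Expected numbers out of 812:
  red-eyed long-winged: 812 × 1/4 = 203
  red-eyed dumpy-winged: 812 × 1/4 = 203
  sepia-eyed long-winged: 812 × 1/4 = 203
  sepia-eyed dumpy-winged: 812 × 1/4 = 203

203, 203, 203, 203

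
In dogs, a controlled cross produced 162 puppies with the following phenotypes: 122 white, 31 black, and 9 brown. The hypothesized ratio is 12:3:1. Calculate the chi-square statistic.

0.140

Total ratio parts = 16. Expected numbers out of 162:
  white: 162 × 12/16 = 121.5
  black: 162 × 3/16 = 30.375
  brown: 162 × 1/16 = 10.125
χ² = Σ (O − E)² / E
  white: (122 − 121.5)² / 121.5 = 0.0021
  black: (31 − 30.375)² / 30.375 = 0.0129
  brown: (9 − 10.125)² / 10.125 = 0.1250
χ² = 0.0021 + 0.0129 + 0.1250 = 0.140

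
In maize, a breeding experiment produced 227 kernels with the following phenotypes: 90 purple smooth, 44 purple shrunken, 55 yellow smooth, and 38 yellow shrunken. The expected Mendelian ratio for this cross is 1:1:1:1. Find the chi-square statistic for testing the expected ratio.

Under the 1:1:1:1 hypothesis (Σ ratio = 4, N = 227):
  purple smooth: 227 × 1/4 = 56.75
  purple shrunken: 227 × 1/4 = 56.75
  yellow smooth: 227 × 1/4 = 56.75
  yellow shrunken: 227 × 1/4 = 56.75
χ² = Σ (O − E)² / E
  purple smooth: (90 − 56.75)² / 56.75 = 19.4813
  purple shrunken: (44 − 56.75)² / 56.75 = 2.8645
  yellow smooth: (55 − 56.75)² / 56.75 = 0.0540
  yellow shrunken: (38 − 56.75)² / 56.75 = 6.1949
χ² = 19.4813 + 2.8645 + 0.0540 + 6.1949 = 28.5947 ≈ 28.595

28.595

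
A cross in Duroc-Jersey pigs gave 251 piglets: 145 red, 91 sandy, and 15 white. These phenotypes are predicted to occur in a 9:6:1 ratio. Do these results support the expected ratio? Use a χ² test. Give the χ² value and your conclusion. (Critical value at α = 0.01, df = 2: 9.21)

Under the 9:6:1 hypothesis (Σ ratio = 16, N = 251):
  red: 251 × 9/16 = 141.1875
  sandy: 251 × 6/16 = 94.125
  white: 251 × 1/16 = 15.6875
χ² = Σ (O − E)² / E
  red: (145 − 141.1875)² / 141.1875 = 0.1029
  sandy: (91 − 94.125)² / 94.125 = 0.1038
  white: (15 − 15.6875)² / 15.6875 = 0.0301
χ² = 0.1029 + 0.1038 + 0.0301 = 0.2368 ≈ 0.237
Degrees of freedom = 3 − 1 = 2; critical value at α = 0.01 is 9.21.
Since 0.237 < 9.21, we fail to reject the null hypothesis — the data are consistent with the 9:6:1 ratio.

0.237; consistent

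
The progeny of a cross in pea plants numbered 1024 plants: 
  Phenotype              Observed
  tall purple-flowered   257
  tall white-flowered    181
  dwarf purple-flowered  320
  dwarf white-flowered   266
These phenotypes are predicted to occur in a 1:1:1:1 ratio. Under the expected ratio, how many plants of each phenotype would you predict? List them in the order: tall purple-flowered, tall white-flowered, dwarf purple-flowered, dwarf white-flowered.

Total ratio parts = 4. Expected numbers out of 1024:
  tall purple-flowered: 1024 × 1/4 = 256
  tall white-flowered: 1024 × 1/4 = 256
  dwarf purple-flowered: 1024 × 1/4 = 256
  dwarf white-flowered: 1024 × 1/4 = 256

256, 256, 256, 256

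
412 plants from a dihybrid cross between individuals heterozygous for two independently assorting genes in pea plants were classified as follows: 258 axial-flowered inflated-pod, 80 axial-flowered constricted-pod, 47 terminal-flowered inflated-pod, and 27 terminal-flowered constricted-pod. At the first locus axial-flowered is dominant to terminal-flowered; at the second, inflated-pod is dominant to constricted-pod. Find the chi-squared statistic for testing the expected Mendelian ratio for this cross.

A dihybrid F₂ with independent assortment and complete dominance at both loci gives a 9:3:3:1 phenotypic ratio.
Expected counts for N = 412 under a 9:3:3:1 ratio (total parts = 16):
  axial-flowered inflated-pod: 412 × 9/16 = 231.75
  axial-flowered constricted-pod: 412 × 3/16 = 77.25
  terminal-flowered inflated-pod: 412 × 3/16 = 77.25
  terminal-flowered constricted-pod: 412 × 1/16 = 25.75
χ² = Σ (O − E)² / E
  axial-flowered inflated-pod: (258 − 231.75)² / 231.75 = 2.9733
  axial-flowered constricted-pod: (80 − 77.25)² / 77.25 = 0.0979
  terminal-flowered inflated-pod: (47 − 77.25)² / 77.25 = 11.8455
  terminal-flowered constricted-pod: (27 − 25.75)² / 25.75 = 0.0607
χ² = 2.9733 + 0.0979 + 11.8455 + 0.0607 = 14.9774 ≈ 14.977

14.977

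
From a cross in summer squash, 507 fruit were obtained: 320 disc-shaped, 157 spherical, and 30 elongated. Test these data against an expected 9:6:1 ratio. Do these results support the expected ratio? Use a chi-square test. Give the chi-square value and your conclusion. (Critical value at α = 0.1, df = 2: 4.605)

The 9:6:1 ratio has 16 parts, so with N = 507 the expected counts are:
  disc-shaped: 507 × 9/16 = 285.1875
  spherical: 507 × 6/16 = 190.125
  elongated: 507 × 1/16 = 31.6875
χ² = Σ (O − E)² / E
  disc-shaped: (320 − 285.1875)² / 285.1875 = 4.2495
  spherical: (157 − 190.125)² / 190.125 = 5.7713
  elongated: (30 − 31.6875)² / 31.6875 = 0.0899
χ² = 4.2495 + 5.7713 + 0.0899 = 10.1107 ≈ 10.111
Degrees of freedom = 3 − 1 = 2; critical value at α = 0.1 is 4.605.
Since 10.111 > 4.605, we reject the null hypothesis — the data do not fit the 9:6:1 ratio.

10.111; not consistent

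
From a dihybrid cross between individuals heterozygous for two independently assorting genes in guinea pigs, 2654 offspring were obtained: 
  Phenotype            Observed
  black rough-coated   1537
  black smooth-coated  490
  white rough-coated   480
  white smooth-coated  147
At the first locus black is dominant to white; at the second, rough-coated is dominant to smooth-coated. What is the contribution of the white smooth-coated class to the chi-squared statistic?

2.148

A dihybrid F₂ with independent assortment and complete dominance at both loci gives a 9:3:3:1 phenotypic ratio.
Expected counts for N = 2654 under a 9:3:3:1 ratio (total parts = 16):
  black rough-coated: 2654 × 9/16 = 1492.875
  black smooth-coated: 2654 × 3/16 = 497.625
  white rough-coated: 2654 × 3/16 = 497.625
  white smooth-coated: 2654 × 1/16 = 165.875
Contribution of white smooth-coated: (147 − 165.875)² / 165.875 = 2.1478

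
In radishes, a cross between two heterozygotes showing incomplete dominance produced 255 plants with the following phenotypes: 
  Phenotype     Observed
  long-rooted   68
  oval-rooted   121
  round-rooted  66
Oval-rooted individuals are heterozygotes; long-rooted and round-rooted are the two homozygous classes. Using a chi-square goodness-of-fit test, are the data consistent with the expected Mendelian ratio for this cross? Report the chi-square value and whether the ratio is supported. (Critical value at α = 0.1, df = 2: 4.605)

0.694; consistent

With incomplete dominance, a heterozygote × heterozygote cross gives a 1:2:1 phenotypic ratio.
Expected counts for N = 255 under a 1:2:1 ratio (total parts = 4):
  long-rooted: 255 × 1/4 = 63.75
  oval-rooted: 255 × 2/4 = 127.5
  round-rooted: 255 × 1/4 = 63.75
χ² = Σ (O − E)² / E
  long-rooted: (68 − 63.75)² / 63.75 = 0.2833
  oval-rooted: (121 − 127.5)² / 127.5 = 0.3314
  round-rooted: (66 − 63.75)² / 63.75 = 0.0794
χ² = 0.2833 + 0.3314 + 0.0794 = 0.6941 ≈ 0.694
Degrees of freedom = 3 − 1 = 2; critical value at α = 0.1 is 4.605.
Since 0.694 < 4.605, we fail to reject the null hypothesis — the data are consistent with the 1:2:1 ratio.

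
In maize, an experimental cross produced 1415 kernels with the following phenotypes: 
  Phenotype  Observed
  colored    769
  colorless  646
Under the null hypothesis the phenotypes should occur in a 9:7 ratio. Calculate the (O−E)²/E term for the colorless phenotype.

1.172

Under the 9:7 hypothesis (Σ ratio = 16, N = 1415):
  colored: 1415 × 9/16 = 795.9375
  colorless: 1415 × 7/16 = 619.0625
Contribution of colorless: (646 − 619.0625)² / 619.0625 = 1.1721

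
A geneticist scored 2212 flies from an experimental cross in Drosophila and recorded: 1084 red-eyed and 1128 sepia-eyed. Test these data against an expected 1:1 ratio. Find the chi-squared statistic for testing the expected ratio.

Expected counts for N = 2212 under a 1:1 ratio (total parts = 2):
  red-eyed: 2212 × 1/2 = 1106
  sepia-eyed: 2212 × 1/2 = 1106
χ² = Σ (O − E)² / E
  red-eyed: (1084 − 1106)² / 1106 = 0.4376
  sepia-eyed: (1128 − 1106)² / 1106 = 0.4376
χ² = 0.4376 + 0.4376 = 0.8752 ≈ 0.875

0.875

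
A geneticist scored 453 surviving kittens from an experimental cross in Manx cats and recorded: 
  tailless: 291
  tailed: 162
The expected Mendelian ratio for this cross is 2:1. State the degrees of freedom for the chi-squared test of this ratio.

A goodness-of-fit test with 2 phenotype classes has df = 2 − 1 = 1.

1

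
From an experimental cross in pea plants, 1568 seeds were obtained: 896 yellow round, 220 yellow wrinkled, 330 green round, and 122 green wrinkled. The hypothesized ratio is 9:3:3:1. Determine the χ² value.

29.134

Expected counts for N = 1568 under a 9:3:3:1 ratio (total parts = 16):
  yellow round: 1568 × 9/16 = 882
  yellow wrinkled: 1568 × 3/16 = 294
  green round: 1568 × 3/16 = 294
  green wrinkled: 1568 × 1/16 = 98
χ² = Σ (O − E)² / E
  yellow round: (896 − 882)² / 882 = 0.2222
  yellow wrinkled: (220 − 294)² / 294 = 18.6259
  green round: (330 − 294)² / 294 = 4.4082
  green wrinkled: (122 − 98)² / 98 = 5.8776
χ² = 0.2222 + 18.6259 + 4.4082 + 5.8776 = 29.1339 ≈ 29.134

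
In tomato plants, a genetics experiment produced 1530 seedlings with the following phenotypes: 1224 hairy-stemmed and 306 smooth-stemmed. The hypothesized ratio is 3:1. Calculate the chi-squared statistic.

Expected counts for N = 1530 under a 3:1 ratio (total parts = 4):
  hairy-stemmed: 1530 × 3/4 = 1147.5
  smooth-stemmed: 1530 × 1/4 = 382.5
χ² = Σ (O − E)² / E
  hairy-stemmed: (1224 − 1147.5)² / 1147.5 = 5.1000
  smooth-stemmed: (306 − 382.5)² / 382.5 = 15.3000
χ² = 5.1000 + 15.3000 = 20.400

20.400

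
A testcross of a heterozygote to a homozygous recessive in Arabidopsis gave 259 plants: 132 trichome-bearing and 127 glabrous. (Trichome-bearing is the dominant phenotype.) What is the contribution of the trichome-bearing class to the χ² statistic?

0.048

A testcross of a heterozygote (Aa × aa) gives a 1:1 phenotypic ratio.
The 1:1 ratio has 2 parts, so with N = 259 the expected counts are:
  trichome-bearing: 259 × 1/2 = 129.5
  glabrous: 259 × 1/2 = 129.5
Contribution of trichome-bearing: (132 − 129.5)² / 129.5 = 0.0483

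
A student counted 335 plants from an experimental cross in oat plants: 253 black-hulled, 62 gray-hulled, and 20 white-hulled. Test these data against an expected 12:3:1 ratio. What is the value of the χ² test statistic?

0.065

Expected counts for N = 335 under a 12:3:1 ratio (total parts = 16):
  black-hulled: 335 × 12/16 = 251.25
  gray-hulled: 335 × 3/16 = 62.8125
  white-hulled: 335 × 1/16 = 20.9375
χ² = Σ (O − E)² / E
  black-hulled: (253 − 251.25)² / 251.25 = 0.0122
  gray-hulled: (62 − 62.8125)² / 62.8125 = 0.0105
  white-hulled: (20 − 20.9375)² / 20.9375 = 0.0420
χ² = 0.0122 + 0.0105 + 0.0420 = 0.0647 ≈ 0.065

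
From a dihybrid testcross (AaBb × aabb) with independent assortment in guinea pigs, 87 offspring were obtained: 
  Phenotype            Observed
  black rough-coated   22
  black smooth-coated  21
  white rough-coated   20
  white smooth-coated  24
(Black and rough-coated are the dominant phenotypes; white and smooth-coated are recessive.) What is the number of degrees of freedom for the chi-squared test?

A dihybrid testcross with independent assortment gives a 1:1:1:1 ratio.
A goodness-of-fit test with 4 phenotype classes has df = 4 − 1 = 3.

3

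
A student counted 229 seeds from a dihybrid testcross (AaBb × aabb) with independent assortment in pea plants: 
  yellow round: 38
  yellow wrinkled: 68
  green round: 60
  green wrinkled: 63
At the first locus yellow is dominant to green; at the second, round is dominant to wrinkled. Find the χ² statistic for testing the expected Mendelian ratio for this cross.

A dihybrid testcross with independent assortment gives a 1:1:1:1 ratio.
Expected counts for N = 229 under a 1:1:1:1 ratio (total parts = 4):
  yellow round: 229 × 1/4 = 57.25
  yellow wrinkled: 229 × 1/4 = 57.25
  green round: 229 × 1/4 = 57.25
  green wrinkled: 229 × 1/4 = 57.25
χ² = Σ (O − E)² / E
  yellow round: (38 − 57.25)² / 57.25 = 6.4727
  yellow wrinkled: (68 − 57.25)² / 57.25 = 2.0186
  green round: (60 − 57.25)² / 57.25 = 0.1321
  green wrinkled: (63 − 57.25)² / 57.25 = 0.5775
χ² = 6.4727 + 2.0186 + 0.1321 + 0.5775 = 9.2009 ≈ 9.201

9.201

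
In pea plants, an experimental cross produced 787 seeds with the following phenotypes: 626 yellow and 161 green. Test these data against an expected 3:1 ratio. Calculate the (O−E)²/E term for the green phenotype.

Total ratio parts = 4. Expected numbers out of 787:
  yellow: 787 × 3/4 = 590.25
  green: 787 × 1/4 = 196.75
Contribution of green: (161 − 196.75)² / 196.75 = 6.4959

6.496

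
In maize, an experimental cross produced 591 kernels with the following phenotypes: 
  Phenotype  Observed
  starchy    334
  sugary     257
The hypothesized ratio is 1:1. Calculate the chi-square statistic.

10.032

Expected counts for N = 591 under a 1:1 ratio (total parts = 2):
  starchy: 591 × 1/2 = 295.5
  sugary: 591 × 1/2 = 295.5
χ² = Σ (O − E)² / E
  starchy: (334 − 295.5)² / 295.5 = 5.0161
  sugary: (257 − 295.5)² / 295.5 = 5.0161
χ² = 5.0161 + 5.0161 = 10.0322 ≈ 10.032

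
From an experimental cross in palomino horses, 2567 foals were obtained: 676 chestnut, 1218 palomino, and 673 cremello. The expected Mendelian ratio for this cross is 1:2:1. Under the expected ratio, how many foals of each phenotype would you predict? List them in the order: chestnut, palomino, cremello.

641.75, 1283.5, 641.75

Expected counts for N = 2567 under a 1:2:1 ratio (total parts = 4):
  chestnut: 2567 × 1/4 = 641.75
  palomino: 2567 × 2/4 = 1283.5
  cremello: 2567 × 1/4 = 641.75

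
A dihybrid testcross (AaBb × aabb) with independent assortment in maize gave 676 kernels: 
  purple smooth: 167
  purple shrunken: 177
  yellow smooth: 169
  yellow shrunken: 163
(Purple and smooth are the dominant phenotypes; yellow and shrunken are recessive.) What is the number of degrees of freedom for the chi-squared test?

3

A dihybrid testcross with independent assortment gives a 1:1:1:1 ratio.
A goodness-of-fit test with 4 phenotype classes has df = 4 − 1 = 3.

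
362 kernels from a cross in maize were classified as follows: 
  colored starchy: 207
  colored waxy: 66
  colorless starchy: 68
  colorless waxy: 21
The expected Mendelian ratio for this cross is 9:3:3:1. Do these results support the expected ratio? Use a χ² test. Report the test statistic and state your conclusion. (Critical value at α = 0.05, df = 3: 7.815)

0.225; consistent

The 9:3:3:1 ratio has 16 parts, so with N = 362 the expected counts are:
  colored starchy: 362 × 9/16 = 203.625
  colored waxy: 362 × 3/16 = 67.875
  colorless starchy: 362 × 3/16 = 67.875
  colorless waxy: 362 × 1/16 = 22.625
χ² = Σ (O − E)² / E
  colored starchy: (207 − 203.625)² / 203.625 = 0.0559
  colored waxy: (66 − 67.875)² / 67.875 = 0.0518
  colorless starchy: (68 − 67.875)² / 67.875 = 0.0002
  colorless waxy: (21 − 22.625)² / 22.625 = 0.1167
χ² = 0.0559 + 0.0518 + 0.0002 + 0.1167 = 0.2246 ≈ 0.225
Degrees of freedom = 4 − 1 = 3; critical value at α = 0.05 is 7.815.
Since 0.225 < 7.815, we fail to reject the null hypothesis — the data are consistent with the 9:3:3:1 ratio.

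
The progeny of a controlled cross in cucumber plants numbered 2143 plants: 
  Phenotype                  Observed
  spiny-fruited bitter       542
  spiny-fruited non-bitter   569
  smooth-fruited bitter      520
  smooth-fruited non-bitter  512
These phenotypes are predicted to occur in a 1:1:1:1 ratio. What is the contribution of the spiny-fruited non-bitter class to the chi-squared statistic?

2.064

The 1:1:1:1 ratio has 4 parts, so with N = 2143 the expected counts are:
  spiny-fruited bitter: 2143 × 1/4 = 535.75
  spiny-fruited non-bitter: 2143 × 1/4 = 535.75
  smooth-fruited bitter: 2143 × 1/4 = 535.75
  smooth-fruited non-bitter: 2143 × 1/4 = 535.75
Contribution of spiny-fruited non-bitter: (569 − 535.75)² / 535.75 = 2.0636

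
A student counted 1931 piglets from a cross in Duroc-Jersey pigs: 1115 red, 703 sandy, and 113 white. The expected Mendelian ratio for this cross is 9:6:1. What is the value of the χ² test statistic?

Expected counts for N = 1931 under a 9:6:1 ratio (total parts = 16):
  red: 1931 × 9/16 = 1086.1875
  sandy: 1931 × 6/16 = 724.125
  white: 1931 × 1/16 = 120.6875
χ² = Σ (O − E)² / E
  red: (1115 − 1086.1875)² / 1086.1875 = 0.7643
  sandy: (703 − 724.125)² / 724.125 = 0.6163
  white: (113 − 120.6875)² / 120.6875 = 0.4897
χ² = 0.7643 + 0.6163 + 0.4897 = 1.8703 ≈ 1.870

1.870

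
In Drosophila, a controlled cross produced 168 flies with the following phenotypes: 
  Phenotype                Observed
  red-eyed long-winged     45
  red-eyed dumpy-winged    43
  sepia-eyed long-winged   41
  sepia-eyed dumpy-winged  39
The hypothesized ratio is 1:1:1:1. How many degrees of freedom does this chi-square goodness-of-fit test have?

3

A goodness-of-fit test with 4 phenotype classes has df = 4 − 1 = 3.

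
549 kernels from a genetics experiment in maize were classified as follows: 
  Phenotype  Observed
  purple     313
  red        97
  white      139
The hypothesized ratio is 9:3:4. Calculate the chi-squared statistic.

0.422

Under the 9:3:4 hypothesis (Σ ratio = 16, N = 549):
  purple: 549 × 9/16 = 308.8125
  red: 549 × 3/16 = 102.9375
  white: 549 × 4/16 = 137.25
χ² = Σ (O − E)² / E
  purple: (313 − 308.8125)² / 308.8125 = 0.0568
  red: (97 − 102.9375)² / 102.9375 = 0.3425
  white: (139 − 137.25)² / 137.25 = 0.0223
χ² = 0.0568 + 0.3425 + 0.0223 = 0.4216 ≈ 0.422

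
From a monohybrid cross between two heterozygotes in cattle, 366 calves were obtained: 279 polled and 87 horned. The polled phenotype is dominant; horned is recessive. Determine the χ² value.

0.295

For a monohybrid cross between heterozygotes with complete dominance, the expected phenotypic ratio is 3:1.
The 3:1 ratio has 4 parts, so with N = 366 the expected counts are:
  polled: 366 × 3/4 = 274.5
  horned: 366 × 1/4 = 91.5
χ² = Σ (O − E)² / E
  polled: (279 − 274.5)² / 274.5 = 0.0738
  horned: (87 − 91.5)² / 91.5 = 0.2213
χ² = 0.0738 + 0.2213 = 0.2951 ≈ 0.295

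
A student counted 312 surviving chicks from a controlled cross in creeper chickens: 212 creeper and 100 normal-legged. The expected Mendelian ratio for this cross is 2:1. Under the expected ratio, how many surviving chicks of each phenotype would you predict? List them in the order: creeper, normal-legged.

208, 104

Under the 2:1 hypothesis (Σ ratio = 3, N = 312):
  creeper: 312 × 2/3 = 208
  normal-legged: 312 × 1/3 = 104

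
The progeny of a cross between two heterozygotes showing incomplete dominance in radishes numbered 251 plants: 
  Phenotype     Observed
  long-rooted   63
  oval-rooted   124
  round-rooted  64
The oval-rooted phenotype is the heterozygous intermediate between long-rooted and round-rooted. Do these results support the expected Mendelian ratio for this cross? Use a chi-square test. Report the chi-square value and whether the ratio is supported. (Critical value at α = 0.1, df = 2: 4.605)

With incomplete dominance, a heterozygote × heterozygote cross gives a 1:2:1 phenotypic ratio.
Total ratio parts = 4. Expected numbers out of 251:
  long-rooted: 251 × 1/4 = 62.75
  oval-rooted: 251 × 2/4 = 125.5
  round-rooted: 251 × 1/4 = 62.75
χ² = Σ (O − E)² / E
  long-rooted: (63 − 62.75)² / 62.75 = 0.0010
  oval-rooted: (124 − 125.5)² / 125.5 = 0.0179
  round-rooted: (64 − 62.75)² / 62.75 = 0.0249
χ² = 0.0010 + 0.0179 + 0.0249 = 0.0438 ≈ 0.044
Degrees of freedom = 3 − 1 = 2; critical value at α = 0.1 is 4.605.
Since 0.044 < 4.605, we fail to reject the null hypothesis — the data are consistent with the 1:2:1 ratio.

0.044; consistent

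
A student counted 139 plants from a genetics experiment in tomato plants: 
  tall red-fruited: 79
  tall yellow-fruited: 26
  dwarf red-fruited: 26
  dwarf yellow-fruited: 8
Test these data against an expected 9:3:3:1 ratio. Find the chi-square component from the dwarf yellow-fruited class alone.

0.054

The 9:3:3:1 ratio has 16 parts, so with N = 139 the expected counts are:
  tall red-fruited: 139 × 9/16 = 78.1875
  tall yellow-fruited: 139 × 3/16 = 26.0625
  dwarf red-fruited: 139 × 3/16 = 26.0625
  dwarf yellow-fruited: 139 × 1/16 = 8.6875
Contribution of dwarf yellow-fruited: (8 − 8.6875)² / 8.6875 = 0.0544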